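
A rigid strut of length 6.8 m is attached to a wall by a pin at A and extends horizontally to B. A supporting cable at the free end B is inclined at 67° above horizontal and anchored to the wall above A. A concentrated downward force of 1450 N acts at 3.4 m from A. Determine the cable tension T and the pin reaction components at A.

ΣM about A: T·sin67°·6.8 − 1450·3.4 = 0 → T = 4930/(6.8·0.920505) = 787.611 ≈ 787.6 N.
ΣF_x = 0: A_x − T·cos67° = 0 → A_x = 787.611 × 0.390731 = 307.7 N.
ΣF_y = 0: A_y + T·sin67° − 1450 = 0 → A_y = 1450 − 787.611 × 0.920505 = 725.0 N.

T = 787.6 N, A_x = 307.7 N, A_y = 725.0 N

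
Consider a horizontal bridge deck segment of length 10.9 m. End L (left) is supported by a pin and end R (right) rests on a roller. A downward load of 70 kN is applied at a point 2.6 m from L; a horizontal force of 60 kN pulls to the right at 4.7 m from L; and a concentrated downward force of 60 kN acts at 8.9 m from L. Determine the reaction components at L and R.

ΣM about L: R_y·10.9 − 70·2.6 − 60·8.9 = 0 → R_y = 716/10.9 = 65.6881 ≈ 65.69 kN.
ΣF_y = 0: L_y + 65.6881 − 70 − 60 = 0 → L_y = 64.31 kN.
ΣF_x = 0: L_x + 60 = 0 → L_x = -60.00 kN.

L_x = -60.00 kN, L_y = 64.31 kN, R_y = 65.69 kN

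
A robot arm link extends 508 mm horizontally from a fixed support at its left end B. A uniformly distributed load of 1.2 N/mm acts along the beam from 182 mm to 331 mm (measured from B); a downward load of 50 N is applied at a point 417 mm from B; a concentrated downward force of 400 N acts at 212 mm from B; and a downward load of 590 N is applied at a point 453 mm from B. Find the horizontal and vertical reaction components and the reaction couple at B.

Resultant of the distributed load: 1.2 × 149 = 178.8 N at 256.5 mm from B.
ΣF_x = 0: B_x = 0.
ΣF_y = 0: B_y − 1.2·149 − 50 − 400 − 590 = 0 → B_y = 1219 N.
ΣM about B: M_B − (1.2·149)·256.5 − 50·417 − 400·212 − 590·453 = 0 → M_B = 418800 N·mm.

B_x = 0, B_y = 1219 N, M_B = 418800 N·mm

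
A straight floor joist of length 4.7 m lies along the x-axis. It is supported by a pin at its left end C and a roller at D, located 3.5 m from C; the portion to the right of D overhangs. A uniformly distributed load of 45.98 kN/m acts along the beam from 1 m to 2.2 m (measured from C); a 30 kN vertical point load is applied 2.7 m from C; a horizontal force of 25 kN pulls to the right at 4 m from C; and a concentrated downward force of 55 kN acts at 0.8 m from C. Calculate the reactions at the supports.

Resultant of the distributed load: 45.98 × 1.2 = 55.176 kN at 1.6 m from C.
Moments about C: D_y·3.5 − (45.98·1.2)·1.6 − 30·2.7 − 55·0.8 = 0 → D_y = 213.2816/3.5 = 60.9376 ≈ 60.94 kN.
ΣF_y = 0: C_y + 60.9376 − 45.98·1.2 − 30 − 55 = 0 → C_y = 79.24 kN.
ΣF_x = 0: C_x + 25 = 0 → C_x = -25.00 kN.

C_x = -25.00 kN, C_y = 79.24 kN, D_y = 60.94 kN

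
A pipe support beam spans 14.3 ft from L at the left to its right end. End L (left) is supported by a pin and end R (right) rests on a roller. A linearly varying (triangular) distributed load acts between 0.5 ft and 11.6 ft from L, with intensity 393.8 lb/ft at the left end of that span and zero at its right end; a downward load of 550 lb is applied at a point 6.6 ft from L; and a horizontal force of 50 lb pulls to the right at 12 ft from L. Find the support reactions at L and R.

Resultant of the triangular load: ½ × 393.8 × 11.1 = 2185.59 lb, acting at 4.2 ft from L (one-third of the span from the peak).
Moments about L: R_y·14.3 − (½·393.8·11.1)·4.2 − 550·6.6 = 0 → R_y = 12809.478/14.3 = 895.768 ≈ 895.8 lb.
ΣF_y = 0: L_y + 895.768 − ½·393.8·11.1 − 550 = 0 → L_y = 1840 lb.
ΣF_x = 0: L_x + 50 = 0 → L_x = -50.00 lb.

L_x = -50.00 lb, L_y = 1840 lb, R_y = 895.8 lb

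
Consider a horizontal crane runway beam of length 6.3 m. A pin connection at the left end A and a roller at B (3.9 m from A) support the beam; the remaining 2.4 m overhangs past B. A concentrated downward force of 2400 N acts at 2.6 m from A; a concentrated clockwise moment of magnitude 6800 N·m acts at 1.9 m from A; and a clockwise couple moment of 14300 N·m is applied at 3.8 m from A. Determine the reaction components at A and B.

ΣM about A: B_y·3.9 − 2400·2.6 − 6800 − 14300 = 0 → B_y = 27340/3.9 = 7010.26 ≈ 7010 N.
ΣF_y = 0: A_y + 7010.26 − 2400 = 0 → A_y = -4610 N.
ΣF_x = 0: no horizontal applied forces, so A_x = 0.

A_x = 0, A_y = -4610 N, B_y = 7010 N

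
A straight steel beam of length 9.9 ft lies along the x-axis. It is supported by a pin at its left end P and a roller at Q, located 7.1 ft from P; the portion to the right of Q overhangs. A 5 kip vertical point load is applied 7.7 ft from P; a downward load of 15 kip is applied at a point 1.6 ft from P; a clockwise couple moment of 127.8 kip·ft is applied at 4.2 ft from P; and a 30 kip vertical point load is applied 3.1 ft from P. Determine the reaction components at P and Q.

Moments about P: Q_y·7.1 − 5·7.7 − 15·1.6 − 127.8 − 30·3.1 = 0 → Q_y = 283.3/7.1 = 39.9014 ≈ 39.90 kip.
ΣF_y = 0: P_y + 39.9014 − 5 − 15 − 30 = 0 → P_y = 10.10 kip.
ΣF_x = 0: no horizontal applied forces, so P_x = 0.

P_x = 0, P_y = 10.10 kip, Q_y = 39.90 kip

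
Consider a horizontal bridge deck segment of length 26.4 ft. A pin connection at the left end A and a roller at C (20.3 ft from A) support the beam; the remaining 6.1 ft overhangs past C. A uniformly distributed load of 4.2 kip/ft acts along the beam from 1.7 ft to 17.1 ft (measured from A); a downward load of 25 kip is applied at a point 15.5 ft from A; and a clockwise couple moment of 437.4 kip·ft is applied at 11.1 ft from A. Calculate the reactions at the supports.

A_x = 0, A_y = 19.09 kip, C_y = 70.59 kip

Resultant of the distributed load: 4.2 × 15.4 = 64.68 kip at 9.4 ft from A.
Moments about A: C_y·20.3 − (4.2·15.4)·9.4 − 25·15.5 − 437.4 = 0 → C_y = 1432.892/20.3 = 70.5858 ≈ 70.59 kip.
ΣF_y = 0: A_y + 70.5858 − 4.2·15.4 − 25 = 0 → A_y = 19.09 kip.
ΣF_x = 0: no horizontal applied forces, so A_x = 0.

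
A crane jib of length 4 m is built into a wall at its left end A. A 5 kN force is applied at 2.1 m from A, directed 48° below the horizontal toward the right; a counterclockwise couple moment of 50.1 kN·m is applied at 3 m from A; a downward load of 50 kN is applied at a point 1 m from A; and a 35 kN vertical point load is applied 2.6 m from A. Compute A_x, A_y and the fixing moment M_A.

ΣF_x = 0: A_x + 5·cos48° = 0 → A_x = -3.346 kN.
ΣF_y = 0: A_y − 5·sin48° − 50 − 35 = 0 → A_y = 88.72 kN.
ΣM about A: M_A − 5·sin48°·2.1 + 50.1 − 50·1 − 35·2.6 = 0 → M_A = 98.70 kN·m.

A_x = -3.346 kN, A_y = 88.72 kN, M_A = 98.70 kN·m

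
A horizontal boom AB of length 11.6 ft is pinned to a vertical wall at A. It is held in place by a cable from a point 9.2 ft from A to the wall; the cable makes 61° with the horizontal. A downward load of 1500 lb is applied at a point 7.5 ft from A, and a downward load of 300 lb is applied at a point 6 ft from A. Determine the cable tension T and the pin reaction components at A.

T = 1622 lb, A_x = 786.3 lb, A_y = 381.5 lb

ΣM about A: T·sin61°·9.2 − 1500·7.5 − 300·6 = 0 → T = 13050/(9.2·0.87462) = 1621.82 ≈ 1622 lb.
ΣF_x = 0: A_x − T·cos61° = 0 → A_x = 1621.82 × 0.48481 = 786.3 lb.
ΣF_y = 0: A_y + T·sin61° − 1500 − 300 = 0 → A_y = 1800 − 1621.82 × 0.87462 = 381.5 lb.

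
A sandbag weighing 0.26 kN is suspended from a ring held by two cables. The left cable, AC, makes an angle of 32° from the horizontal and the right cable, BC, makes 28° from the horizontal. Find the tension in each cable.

ΣF_x = 0: −T_AC·cos32° + T_BC·cos28° = 0 → T_BC = 0.960474·T_AC.
ΣF_y = 0: T_AC·sin32° + T_BC·sin28° = 0.26.
Substitute: T_AC·(0.529919 + 0.960474·0.469472) = 0.26 → T_AC = 0.26508 ≈ 0.2651 kN.
Then T_BC = 0.960474 × 0.26508 = 0.2546 kN.

T_AC = 0.2651 kN, T_BC = 0.2546 kN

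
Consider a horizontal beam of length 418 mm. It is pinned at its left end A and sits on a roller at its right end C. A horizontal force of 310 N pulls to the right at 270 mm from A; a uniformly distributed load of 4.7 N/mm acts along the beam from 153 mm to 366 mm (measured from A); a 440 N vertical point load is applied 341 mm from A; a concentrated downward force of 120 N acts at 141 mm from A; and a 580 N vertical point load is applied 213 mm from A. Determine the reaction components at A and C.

Resultant of the distributed load: 4.7 × 213 = 1001.1 N at 259.5 mm from A.
Moments about A: C_y·418 − (4.7·213)·259.5 − 440·341 − 120·141 − 580·213 = 0 → C_y = 550285.45/418 = 1316.47 ≈ 1316 N.
ΣF_y = 0: A_y + 1316.47 − 4.7·213 − 440 − 120 − 580 = 0 → A_y = 824.6 N.
ΣF_x = 0: A_x + 310 = 0 → A_x = -310.0 N.

A_x = -310.0 N, A_y = 824.6 N, C_y = 1316 N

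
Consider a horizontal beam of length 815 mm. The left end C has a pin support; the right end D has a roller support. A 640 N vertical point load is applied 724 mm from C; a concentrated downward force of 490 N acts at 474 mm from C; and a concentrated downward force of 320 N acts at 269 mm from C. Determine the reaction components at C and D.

Taking moments about C: D_y·815 − 640·724 − 490·474 − 320·269 = 0 → D_y = 781700/815 = 959.141 ≈ 959.1 N.
ΣF_y = 0: C_y + 959.141 − 640 − 490 − 320 = 0 → C_y = 490.9 N.
ΣF_x = 0: no horizontal applied forces, so C_x = 0.

C_x = 0, C_y = 490.9 N, D_y = 959.1 N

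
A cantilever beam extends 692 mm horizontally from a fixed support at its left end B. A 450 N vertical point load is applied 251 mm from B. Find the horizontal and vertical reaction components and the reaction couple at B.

ΣF_x = 0: B_x = 0.
ΣF_y = 0: B_y − 450 = 0 → B_y = 450.0 N.
ΣM about B: M_B − 450·251 = 0 → M_B = 113000 N·mm.

B_x = 0, B_y = 450.0 N, M_B = 113000 N·mm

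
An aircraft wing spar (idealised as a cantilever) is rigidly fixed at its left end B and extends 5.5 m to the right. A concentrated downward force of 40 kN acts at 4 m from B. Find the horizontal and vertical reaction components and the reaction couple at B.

B_x = 0, B_y = 40.00 kN, M_B = 160.0 kN·m

ΣF_x = 0: B_x = 0.
ΣF_y = 0: B_y − 40 = 0 → B_y = 40.00 kN.
ΣM about B: M_B − 40·4 = 0 → M_B = 160.0 kN·m.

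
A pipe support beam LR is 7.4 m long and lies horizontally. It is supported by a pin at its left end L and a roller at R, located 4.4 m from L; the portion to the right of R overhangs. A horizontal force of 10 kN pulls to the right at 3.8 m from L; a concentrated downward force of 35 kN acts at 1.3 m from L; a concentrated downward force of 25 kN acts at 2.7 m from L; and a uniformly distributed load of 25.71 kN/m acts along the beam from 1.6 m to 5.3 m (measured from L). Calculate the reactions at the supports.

L_x = -10.00 kN, L_y = 54.86 kN, R_y = 100.3 kN

Resultant of the distributed load: 25.71 × 3.7 = 95.127 kN at 3.45 m from L.
Taking moments about L: R_y·4.4 − 35·1.3 − 25·2.7 − (25.71·3.7)·3.45 = 0 → R_y = 441.18815/4.4 = 100.27 ≈ 100.3 kN.
ΣF_y = 0: L_y + 100.27 − 35 − 25 − 25.71·3.7 = 0 → L_y = 54.86 kN.
ΣF_x = 0: L_x + 10 = 0 → L_x = -10.00 kN.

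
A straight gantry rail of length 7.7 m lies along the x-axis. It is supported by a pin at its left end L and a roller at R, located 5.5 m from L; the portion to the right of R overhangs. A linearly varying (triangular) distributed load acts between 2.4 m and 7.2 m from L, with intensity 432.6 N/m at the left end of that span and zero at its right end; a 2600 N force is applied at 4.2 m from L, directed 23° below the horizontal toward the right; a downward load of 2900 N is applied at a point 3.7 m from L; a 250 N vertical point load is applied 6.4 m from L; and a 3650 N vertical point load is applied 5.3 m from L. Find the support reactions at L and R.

Resultant of the triangular load: ½ × 432.6 × 4.8 = 1038.24 N, acting at 4 m from L (one-third of the span from the peak).
Moments about L: R_y·5.5 − (½·432.6·4.8)·4 − 2600·sin23°·4.2 − 2900·3.7 − 250·6.4 − 3650·5.3 = 0 → R_y = 40094.7/5.5 = 7289.95 ≈ 7290 N.
ΣF_y = 0: L_y + 7289.95 − ½·432.6·4.8 − 2600·sin23° − 2900 − 250 − 3650 = 0 → L_y = 1564 N.
ΣF_x = 0: L_x + 2600·cos23° = 0 → L_x = -2393 N.

L_x = -2393 N, L_y = 1564 N, R_y = 7290 N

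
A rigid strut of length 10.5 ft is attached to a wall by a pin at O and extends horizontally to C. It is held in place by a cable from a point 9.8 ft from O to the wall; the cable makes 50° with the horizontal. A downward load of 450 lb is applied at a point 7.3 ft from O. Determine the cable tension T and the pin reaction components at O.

ΣM about O: T·sin50°·9.8 − 450·7.3 = 0 → T = 3285/(9.8·0.766044) = 437.578 ≈ 437.6 lb.
ΣF_x = 0: O_x − T·cos50° = 0 → O_x = 437.578 × 0.642788 = 281.3 lb.
ΣF_y = 0: O_y + T·sin50° − 450 = 0 → O_y = 450 − 437.578 × 0.766044 = 114.8 lb.

T = 437.6 lb, O_x = 281.3 lb, O_y = 114.8 lb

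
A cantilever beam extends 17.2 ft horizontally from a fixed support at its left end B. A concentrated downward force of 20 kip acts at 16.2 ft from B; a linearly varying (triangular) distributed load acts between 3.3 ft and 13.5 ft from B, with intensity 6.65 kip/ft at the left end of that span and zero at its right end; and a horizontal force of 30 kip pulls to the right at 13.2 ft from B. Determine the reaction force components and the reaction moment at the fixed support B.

Resultant of the triangular load: ½ × 6.65 × 10.2 = 33.915 kip, acting at 6.7 ft from B (one-third of the span from the peak).
ΣF_x = 0: B_x + 30 = 0 → B_x = -30.00 kip.
ΣF_y = 0: B_y − 20 − ½·6.65·10.2 = 0 → B_y = 53.91 kip.
ΣM about B: M_B − 20·16.2 − (½·6.65·10.2)·6.7 = 0 → M_B = 551.2 kip·ft.

B_x = -30.00 kip, B_y = 53.91 kip, M_B = 551.2 kip·ft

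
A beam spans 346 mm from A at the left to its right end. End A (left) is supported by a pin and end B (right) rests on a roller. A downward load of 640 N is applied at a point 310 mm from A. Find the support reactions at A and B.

A_x = 0, A_y = 66.59 N, B_y = 573.4 N

Taking moments about A: B_y·346 − 640·310 = 0 → B_y = 198400/346 = 573.41 ≈ 573.4 N.
ΣF_y = 0: A_y + 573.41 − 640 = 0 → A_y = 66.59 N.
ΣF_x = 0: no horizontal applied forces, so A_x = 0.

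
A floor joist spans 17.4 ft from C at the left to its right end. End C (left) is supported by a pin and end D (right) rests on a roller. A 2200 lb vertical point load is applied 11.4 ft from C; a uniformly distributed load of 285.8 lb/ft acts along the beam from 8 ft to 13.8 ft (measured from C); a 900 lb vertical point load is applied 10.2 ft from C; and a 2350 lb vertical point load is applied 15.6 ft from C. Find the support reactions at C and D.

Resultant of the distributed load: 285.8 × 5.8 = 1657.64 lb at 10.9 ft from C.
Taking moments about C: D_y·17.4 − 2200·11.4 − (285.8·5.8)·10.9 − 900·10.2 − 2350·15.6 = 0 → D_y = 88988.276/17.4 = 5114.27 ≈ 5114 lb.
ΣF_y = 0: C_y + 5114.27 − 2200 − 285.8·5.8 − 900 − 2350 = 0 → C_y = 1993 lb.
ΣF_x = 0: no horizontal applied forces, so C_x = 0.

C_x = 0, C_y = 1993 lb, D_y = 5114 lb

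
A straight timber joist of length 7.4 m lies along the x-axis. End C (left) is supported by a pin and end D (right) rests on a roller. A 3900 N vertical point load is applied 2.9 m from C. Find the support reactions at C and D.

C_x = 0, C_y = 2372 N, D_y = 1528 N

Moments about C: D_y·7.4 − 3900·2.9 = 0 → D_y = 11310/7.4 = 1528.38 ≈ 1528 N.
ΣF_y = 0: C_y + 1528.38 − 3900 = 0 → C_y = 2372 N.
ΣF_x = 0: no horizontal applied forces, so C_x = 0.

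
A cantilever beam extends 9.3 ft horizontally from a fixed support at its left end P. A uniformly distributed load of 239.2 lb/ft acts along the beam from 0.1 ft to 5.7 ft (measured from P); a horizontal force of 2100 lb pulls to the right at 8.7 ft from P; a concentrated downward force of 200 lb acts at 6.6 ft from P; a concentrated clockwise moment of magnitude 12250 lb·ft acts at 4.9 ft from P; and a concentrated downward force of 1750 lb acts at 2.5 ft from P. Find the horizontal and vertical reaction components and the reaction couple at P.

P_x = -2100 lb, P_y = 3290 lb, M_P = 21830 lb·ft

Resultant of the distributed load: 239.2 × 5.6 = 1339.52 lb at 2.9 ft from P.
ΣF_x = 0: P_x + 2100 = 0 → P_x = -2100 lb.
ΣF_y = 0: P_y − 239.2·5.6 − 200 − 1750 = 0 → P_y = 3290 lb.
ΣM about P: M_P − (239.2·5.6)·2.9 − 200·6.6 − 12250 − 1750·2.5 = 0 → M_P = 21830 lb·ft.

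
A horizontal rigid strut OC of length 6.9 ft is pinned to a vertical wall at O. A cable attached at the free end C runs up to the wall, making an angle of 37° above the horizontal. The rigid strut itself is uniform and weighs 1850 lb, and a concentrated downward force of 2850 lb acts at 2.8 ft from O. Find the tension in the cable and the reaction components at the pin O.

T = 3459 lb, O_x = 2762 lb, O_y = 2618 lb

ΣM about O: T·sin37°·6.9 − 1850·3.45 − 2850·2.8 = 0 → T = 14362.5/(6.9·0.601815) = 3458.74 ≈ 3459 lb.
ΣF_x = 0: O_x − T·cos37° = 0 → O_x = 3458.74 × 0.798636 = 2762 lb.
ΣF_y = 0: O_y + T·sin37° − 1850 − 2850 = 0 → O_y = 4700 − 3458.74 × 0.601815 = 2618 lb.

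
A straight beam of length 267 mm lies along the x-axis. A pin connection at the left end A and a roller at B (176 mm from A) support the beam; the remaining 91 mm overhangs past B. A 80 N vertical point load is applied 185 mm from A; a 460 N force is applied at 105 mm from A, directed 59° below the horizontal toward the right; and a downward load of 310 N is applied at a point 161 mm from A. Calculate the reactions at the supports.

A_x = -236.9 N, A_y = 181.4 N, B_y = 602.9 N

Moments about A: B_y·176 − 80·185 − 460·sin59°·105 − 310·161 = 0 → B_y = 106111/176 = 602.903 ≈ 602.9 N.
ΣF_y = 0: A_y + 602.903 − 80 − 460·sin59° − 310 = 0 → A_y = 181.4 N.
ΣF_x = 0: A_x + 460·cos59° = 0 → A_x = -236.9 N.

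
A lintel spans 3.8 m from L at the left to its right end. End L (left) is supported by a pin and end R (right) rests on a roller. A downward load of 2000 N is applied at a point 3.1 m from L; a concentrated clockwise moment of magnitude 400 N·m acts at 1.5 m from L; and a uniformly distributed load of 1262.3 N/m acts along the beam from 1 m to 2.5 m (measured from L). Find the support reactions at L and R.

Resultant of the distributed load: 1262.3 × 1.5 = 1893.45 N at 1.75 m from L.
Taking moments about L: R_y·3.8 − 2000·3.1 − 400 − (1262.3·1.5)·1.75 = 0 → R_y = 9913.5375/3.8 = 2608.83 ≈ 2609 N.
ΣF_y = 0: L_y + 2608.83 − 2000 − 1262.3·1.5 = 0 → L_y = 1285 N.
ΣF_x = 0: no horizontal applied forces, so L_x = 0.

L_x = 0, L_y = 1285 N, R_y = 2609 N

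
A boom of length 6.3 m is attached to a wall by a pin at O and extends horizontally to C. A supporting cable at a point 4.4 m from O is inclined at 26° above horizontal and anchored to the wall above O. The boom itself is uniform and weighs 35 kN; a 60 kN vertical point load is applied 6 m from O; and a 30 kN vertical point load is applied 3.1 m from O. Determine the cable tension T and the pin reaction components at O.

T = 292.0 kN, O_x = 262.5 kN, O_y = -3.011 kN

ΣM about O: T·sin26°·4.4 − 35·3.15 − 60·6 − 30·3.1 = 0 → T = 563.25/(4.4·0.438371) = 292.016 ≈ 292.0 kN.
ΣF_x = 0: O_x − T·cos26° = 0 → O_x = 292.016 × 0.898794 = 262.5 kN.
ΣF_y = 0: O_y + T·sin26° − 35 − 60 − 30 = 0 → O_y = 125 − 292.016 × 0.438371 = -3.011 kN.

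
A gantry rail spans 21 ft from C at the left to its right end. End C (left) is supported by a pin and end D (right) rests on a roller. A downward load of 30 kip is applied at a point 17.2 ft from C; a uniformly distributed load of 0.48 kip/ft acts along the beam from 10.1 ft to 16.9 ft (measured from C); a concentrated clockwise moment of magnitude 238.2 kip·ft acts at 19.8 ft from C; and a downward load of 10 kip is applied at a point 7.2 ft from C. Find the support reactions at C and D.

Resultant of the distributed load: 0.48 × 6.8 = 3.264 kip at 13.5 ft from C.
ΣM about C: D_y·21 − 30·17.2 − (0.48·6.8)·13.5 − 238.2 − 10·7.2 = 0 → D_y = 870.264/21 = 41.4411 ≈ 41.44 kip.
ΣF_y = 0: C_y + 41.4411 − 30 − 0.48·6.8 − 10 = 0 → C_y = 1.823 kip.
ΣF_x = 0: no horizontal applied forces, so C_x = 0.

C_x = 0, C_y = 1.823 kip, D_y = 41.44 kip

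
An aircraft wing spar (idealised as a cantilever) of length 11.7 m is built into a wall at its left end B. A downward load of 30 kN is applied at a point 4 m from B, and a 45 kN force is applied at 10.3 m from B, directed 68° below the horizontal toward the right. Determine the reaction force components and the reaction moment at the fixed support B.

ΣF_x = 0: B_x + 45·cos68° = 0 → B_x = -16.86 kN.
ΣF_y = 0: B_y − 30 − 45·sin68° = 0 → B_y = 71.72 kN.
ΣM about B: M_B − 30·4 − 45·sin68°·10.3 = 0 → M_B = 549.7 kN·m.

B_x = -16.86 kN, B_y = 71.72 kN, M_B = 549.7 kN·m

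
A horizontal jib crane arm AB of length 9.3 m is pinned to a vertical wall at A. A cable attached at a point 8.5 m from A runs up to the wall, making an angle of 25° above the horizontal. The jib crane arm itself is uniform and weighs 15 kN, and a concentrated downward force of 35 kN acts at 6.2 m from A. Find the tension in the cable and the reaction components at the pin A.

T = 79.82 kN, A_x = 72.35 kN, A_y = 16.26 kN

ΣM about A: T·sin25°·8.5 − 15·4.65 − 35·6.2 = 0 → T = 286.75/(8.5·0.422618) = 79.8246 ≈ 79.82 kN.
ΣF_x = 0: A_x − T·cos25° = 0 → A_x = 79.8246 × 0.906308 = 72.35 kN.
ΣF_y = 0: A_y + T·sin25° − 15 − 35 = 0 → A_y = 50 − 79.8246 × 0.422618 = 16.26 kN.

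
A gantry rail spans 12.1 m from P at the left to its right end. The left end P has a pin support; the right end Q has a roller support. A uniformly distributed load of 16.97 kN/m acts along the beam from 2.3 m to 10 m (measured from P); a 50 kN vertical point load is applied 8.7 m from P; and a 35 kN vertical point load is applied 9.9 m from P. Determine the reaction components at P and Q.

Resultant of the distributed load: 16.97 × 7.7 = 130.669 kN at 6.15 m from P.
ΣM about P: Q_y·12.1 − (16.97·7.7)·6.15 − 50·8.7 − 35·9.9 = 0 → Q_y = 1585.11435/12.1 = 131.001 ≈ 131.0 kN.
ΣF_y = 0: P_y + 131.001 − 16.97·7.7 − 50 − 35 = 0 → P_y = 84.67 kN.
ΣF_x = 0: no horizontal applied forces, so P_x = 0.

P_x = 0, P_y = 84.67 kN, Q_y = 131.0 kN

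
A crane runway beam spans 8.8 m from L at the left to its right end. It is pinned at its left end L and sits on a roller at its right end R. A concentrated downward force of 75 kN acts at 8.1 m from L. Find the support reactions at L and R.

Taking moments about L: R_y·8.8 − 75·8.1 = 0 → R_y = 607.5/8.8 = 69.0341 ≈ 69.03 kN.
ΣF_y = 0: L_y + 69.0341 − 75 = 0 → L_y = 5.966 kN.
ΣF_x = 0: no horizontal applied forces, so L_x = 0.

L_x = 0, L_y = 5.966 kN, R_y = 69.03 kN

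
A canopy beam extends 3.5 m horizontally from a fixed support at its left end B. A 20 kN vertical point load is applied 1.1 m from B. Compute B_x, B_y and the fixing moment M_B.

B_x = 0, B_y = 20.00 kN, M_B = 22.00 kN·m

ΣF_x = 0: B_x = 0.
ΣF_y = 0: B_y − 20 = 0 → B_y = 20.00 kN.
ΣM about B: M_B − 20·1.1 = 0 → M_B = 22.00 kN·m.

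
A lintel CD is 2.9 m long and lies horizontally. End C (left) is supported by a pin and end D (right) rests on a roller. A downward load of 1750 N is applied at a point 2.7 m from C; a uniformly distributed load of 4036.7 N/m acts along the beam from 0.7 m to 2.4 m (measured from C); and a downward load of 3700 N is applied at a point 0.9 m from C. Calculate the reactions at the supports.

C_x = 0, C_y = 5867 N, D_y = 6445 N

Resultant of the distributed load: 4036.7 × 1.7 = 6862.39 N at 1.55 m from C.
Taking moments about C: D_y·2.9 − 1750·2.7 − (4036.7·1.7)·1.55 − 3700·0.9 = 0 → D_y = 18691.7045/2.9 = 6445.42 ≈ 6445 N.
ΣF_y = 0: C_y + 6445.42 − 1750 − 4036.7·1.7 − 3700 = 0 → C_y = 5867 N.
ΣF_x = 0: no horizontal applied forces, so C_x = 0.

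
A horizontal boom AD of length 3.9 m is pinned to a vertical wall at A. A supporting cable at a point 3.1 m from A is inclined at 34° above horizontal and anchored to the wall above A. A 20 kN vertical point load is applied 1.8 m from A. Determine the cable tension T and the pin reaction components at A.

T = 20.77 kN, A_x = 17.22 kN, A_y = 8.387 kN

ΣM about A: T·sin34°·3.1 − 20·1.8 = 0 → T = 36/(3.1·0.559193) = 20.7673 ≈ 20.77 kN.
ΣF_x = 0: A_x − T·cos34° = 0 → A_x = 20.7673 × 0.829038 = 17.22 kN.
ΣF_y = 0: A_y + T·sin34° − 20 = 0 → A_y = 20 − 20.7673 × 0.559193 = 8.387 kN.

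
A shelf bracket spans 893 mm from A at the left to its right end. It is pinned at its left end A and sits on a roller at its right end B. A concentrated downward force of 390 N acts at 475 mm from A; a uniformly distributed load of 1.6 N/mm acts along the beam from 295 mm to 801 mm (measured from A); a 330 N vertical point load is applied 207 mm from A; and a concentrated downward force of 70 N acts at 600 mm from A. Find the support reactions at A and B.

A_x = 0, A_y = 771.8 N, B_y = 827.8 N

Resultant of the distributed load: 1.6 × 506 = 809.6 N at 548 mm from A.
Moments about A: B_y·893 − 390·475 − (1.6·506)·548 − 330·207 − 70·600 = 0 → B_y = 739220.8/893 = 827.795 ≈ 827.8 N.
ΣF_y = 0: A_y + 827.795 − 390 − 1.6·506 − 330 − 70 = 0 → A_y = 771.8 N.
ΣF_x = 0: no horizontal applied forces, so A_x = 0.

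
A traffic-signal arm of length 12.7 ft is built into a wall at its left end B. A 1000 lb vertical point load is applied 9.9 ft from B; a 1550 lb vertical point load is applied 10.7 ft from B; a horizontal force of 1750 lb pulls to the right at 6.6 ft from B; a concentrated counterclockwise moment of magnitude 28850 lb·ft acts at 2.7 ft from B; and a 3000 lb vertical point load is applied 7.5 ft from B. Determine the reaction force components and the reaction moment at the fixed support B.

ΣF_x = 0: B_x + 1750 = 0 → B_x = -1750 lb.
ΣF_y = 0: B_y − 1000 − 1550 − 3000 = 0 → B_y = 5550 lb.
ΣM about B: M_B − 1000·9.9 − 1550·10.7 + 28850 − 3000·7.5 = 0 → M_B = 20140 lb·ft.

B_x = -1750 lb, B_y = 5550 lb, M_B = 20140 lb·ft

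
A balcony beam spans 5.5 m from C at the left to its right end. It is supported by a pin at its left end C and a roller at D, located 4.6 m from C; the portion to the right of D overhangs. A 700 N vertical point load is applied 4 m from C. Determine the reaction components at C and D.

C_x = 0, C_y = 91.30 N, D_y = 608.7 N

ΣM about C: D_y·4.6 − 700·4 = 0 → D_y = 2800/4.6 = 608.696 ≈ 608.7 N.
ΣF_y = 0: C_y + 608.696 − 700 = 0 → C_y = 91.30 N.
ΣF_x = 0: no horizontal applied forces, so C_x = 0.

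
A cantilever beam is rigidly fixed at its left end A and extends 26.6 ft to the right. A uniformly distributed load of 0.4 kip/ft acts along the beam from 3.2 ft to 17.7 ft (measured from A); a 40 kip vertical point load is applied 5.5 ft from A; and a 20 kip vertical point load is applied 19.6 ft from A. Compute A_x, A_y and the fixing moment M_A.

A_x = 0, A_y = 65.80 kip, M_A = 672.6 kip·ft

Resultant of the distributed load: 0.4 × 14.5 = 5.8 kip at 10.45 ft from A.
ΣF_x = 0: A_x = 0.
ΣF_y = 0: A_y − 0.4·14.5 − 40 − 20 = 0 → A_y = 65.80 kip.
ΣM about A: M_A − (0.4·14.5)·10.45 − 40·5.5 − 20·19.6 = 0 → M_A = 672.6 kip·ft.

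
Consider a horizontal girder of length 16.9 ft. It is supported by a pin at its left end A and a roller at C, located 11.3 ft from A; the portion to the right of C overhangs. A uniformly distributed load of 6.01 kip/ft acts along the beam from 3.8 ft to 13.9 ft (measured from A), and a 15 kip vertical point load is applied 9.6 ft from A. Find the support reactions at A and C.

Resultant of the distributed load: 6.01 × 10.1 = 60.701 kip at 8.85 ft from A.
Taking moments about A: C_y·11.3 − (6.01·10.1)·8.85 − 15·9.6 = 0 → C_y = 681.20385/11.3 = 60.2835 ≈ 60.28 kip.
ΣF_y = 0: A_y + 60.2835 − 6.01·10.1 − 15 = 0 → A_y = 15.42 kip.
ΣF_x = 0: no horizontal applied forces, so A_x = 0.

A_x = 0, A_y = 15.42 kip, C_y = 60.28 kip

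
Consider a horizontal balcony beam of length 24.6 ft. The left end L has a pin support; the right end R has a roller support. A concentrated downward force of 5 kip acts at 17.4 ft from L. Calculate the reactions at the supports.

L_x = 0, L_y = 1.463 kip, R_y = 3.537 kip

Moments about L: R_y·24.6 − 5·17.4 = 0 → R_y = 87/24.6 = 3.53659 ≈ 3.537 kip.
ΣF_y = 0: L_y + 3.53659 − 5 = 0 → L_y = 1.463 kip.
ΣF_x = 0: no horizontal applied forces, so L_x = 0.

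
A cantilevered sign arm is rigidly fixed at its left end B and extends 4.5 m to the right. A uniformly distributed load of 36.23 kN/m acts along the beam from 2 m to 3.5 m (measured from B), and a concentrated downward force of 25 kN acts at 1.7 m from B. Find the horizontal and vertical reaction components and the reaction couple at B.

Resultant of the distributed load: 36.23 × 1.5 = 54.345 kN at 2.75 m from B.
ΣF_x = 0: B_x = 0.
ΣF_y = 0: B_y − 36.23·1.5 − 25 = 0 → B_y = 79.34 kN.
ΣM about B: M_B − (36.23·1.5)·2.75 − 25·1.7 = 0 → M_B = 191.9 kN·m.

B_x = 0, B_y = 79.34 kN, M_B = 191.9 kN·m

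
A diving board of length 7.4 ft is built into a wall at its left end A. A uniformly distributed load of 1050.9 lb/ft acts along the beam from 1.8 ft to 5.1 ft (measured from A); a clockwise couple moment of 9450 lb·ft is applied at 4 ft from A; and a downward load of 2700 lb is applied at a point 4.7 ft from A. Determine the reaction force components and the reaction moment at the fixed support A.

Resultant of the distributed load: 1050.9 × 3.3 = 3467.97 lb at 3.45 ft from A.
ΣF_x = 0: A_x = 0.
ΣF_y = 0: A_y − 1050.9·3.3 − 2700 = 0 → A_y = 6168 lb.
ΣM about A: M_A − (1050.9·3.3)·3.45 − 9450 − 2700·4.7 = 0 → M_A = 34100 lb·ft.

A_x = 0, A_y = 6168 lb, M_A = 34100 lb·ft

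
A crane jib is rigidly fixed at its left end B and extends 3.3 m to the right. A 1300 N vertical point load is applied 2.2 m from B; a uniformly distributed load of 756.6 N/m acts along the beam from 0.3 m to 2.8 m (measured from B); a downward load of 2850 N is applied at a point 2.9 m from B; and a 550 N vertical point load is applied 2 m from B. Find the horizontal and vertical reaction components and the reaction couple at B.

B_x = 0, B_y = 6592 N, M_B = 15160 N·m

Resultant of the distributed load: 756.6 × 2.5 = 1891.5 N at 1.55 m from B.
ΣF_x = 0: B_x = 0.
ΣF_y = 0: B_y − 1300 − 756.6·2.5 − 2850 − 550 = 0 → B_y = 6592 N.
ΣM about B: M_B − 1300·2.2 − (756.6·2.5)·1.55 − 2850·2.9 − 550·2 = 0 → M_B = 15160 N·m.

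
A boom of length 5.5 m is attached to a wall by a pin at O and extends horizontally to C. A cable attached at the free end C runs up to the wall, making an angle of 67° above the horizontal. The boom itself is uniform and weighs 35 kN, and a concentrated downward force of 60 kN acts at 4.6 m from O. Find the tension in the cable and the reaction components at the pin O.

ΣM about O: T·sin67°·5.5 − 35·2.75 − 60·4.6 = 0 → T = 372.25/(5.5·0.920505) = 73.5268 ≈ 73.53 kN.
ΣF_x = 0: O_x − T·cos67° = 0 → O_x = 73.5268 × 0.390731 = 28.73 kN.
ΣF_y = 0: O_y + T·sin67° − 35 − 60 = 0 → O_y = 95 − 73.5268 × 0.920505 = 27.32 kN.

T = 73.53 kN, O_x = 28.73 kN, O_y = 27.32 kN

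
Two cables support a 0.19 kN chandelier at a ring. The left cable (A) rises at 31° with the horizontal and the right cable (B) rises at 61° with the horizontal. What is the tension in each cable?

T_A = 0.09217 kN, T_B = 0.1630 kN

ΣF_x = 0: −T_A·cos31° + T_B·cos61° = 0 → T_B = 1.76805·T_A.
ΣF_y = 0: T_A·sin31° + T_B·sin61° = 0.19.
Substitute: T_A·(0.515038 + 1.76805·0.87462) = 0.19 → T_A = 0.0921699 ≈ 0.09217 kN.
Then T_B = 1.76805 × 0.0921699 = 0.1630 kN.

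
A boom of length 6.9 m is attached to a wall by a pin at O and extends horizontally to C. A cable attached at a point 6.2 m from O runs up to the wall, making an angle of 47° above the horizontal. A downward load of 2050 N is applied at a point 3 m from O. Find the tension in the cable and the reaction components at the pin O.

T = 1356 N, O_x = 925.0 N, O_y = 1058 N

ΣM about O: T·sin47°·6.2 − 2050·3 = 0 → T = 6150/(6.2·0.731354) = 1356.3 ≈ 1356 N.
ΣF_x = 0: O_x − T·cos47° = 0 → O_x = 1356.3 × 0.681998 = 925.0 N.
ΣF_y = 0: O_y + T·sin47° − 2050 = 0 → O_y = 2050 − 1356.3 × 0.731354 = 1058 N.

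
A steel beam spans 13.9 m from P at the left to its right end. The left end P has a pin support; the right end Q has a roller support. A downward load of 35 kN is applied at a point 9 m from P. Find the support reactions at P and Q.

ΣM about P: Q_y·13.9 − 35·9 = 0 → Q_y = 315/13.9 = 22.6619 ≈ 22.66 kN.
ΣF_y = 0: P_y + 22.6619 − 35 = 0 → P_y = 12.34 kN.
ΣF_x = 0: no horizontal applied forces, so P_x = 0.

P_x = 0, P_y = 12.34 kN, Q_y = 22.66 kN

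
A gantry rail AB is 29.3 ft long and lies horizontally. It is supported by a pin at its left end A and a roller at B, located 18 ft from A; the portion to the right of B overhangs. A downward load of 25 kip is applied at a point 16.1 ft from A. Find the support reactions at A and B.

A_x = 0, A_y = 2.639 kip, B_y = 22.36 kip

ΣM about A: B_y·18 − 25·16.1 = 0 → B_y = 402.5/18 = 22.3611 ≈ 22.36 kip.
ΣF_y = 0: A_y + 22.3611 − 25 = 0 → A_y = 2.639 kip.
ΣF_x = 0: no horizontal applied forces, so A_x = 0.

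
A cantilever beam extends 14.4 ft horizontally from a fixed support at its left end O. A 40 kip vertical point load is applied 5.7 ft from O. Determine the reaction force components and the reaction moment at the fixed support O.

ΣF_x = 0: O_x = 0.
ΣF_y = 0: O_y − 40 = 0 → O_y = 40.00 kip.
ΣM about O: M_O − 40·5.7 = 0 → M_O = 228.0 kip·ft.

O_x = 0, O_y = 40.00 kip, M_O = 228.0 kip·ft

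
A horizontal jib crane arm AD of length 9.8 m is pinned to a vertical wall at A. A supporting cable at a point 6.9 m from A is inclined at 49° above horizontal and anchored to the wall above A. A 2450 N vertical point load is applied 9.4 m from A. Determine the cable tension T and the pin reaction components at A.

ΣM about A: T·sin49°·6.9 − 2450·9.4 = 0 → T = 23030/(6.9·0.75471) = 4422.47 ≈ 4422 N.
ΣF_x = 0: A_x − T·cos49° = 0 → A_x = 4422.47 × 0.656059 = 2901 N.
ΣF_y = 0: A_y + T·sin49° − 2450 = 0 → A_y = 2450 − 4422.47 × 0.75471 = -887.7 N.

T = 4422 N, A_x = 2901 N, A_y = -887.7 N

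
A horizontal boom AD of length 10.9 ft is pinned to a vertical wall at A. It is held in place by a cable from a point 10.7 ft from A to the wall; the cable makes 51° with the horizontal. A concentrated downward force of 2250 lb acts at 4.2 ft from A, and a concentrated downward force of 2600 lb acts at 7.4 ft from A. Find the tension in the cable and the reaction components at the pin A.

T = 3450 lb, A_x = 2171 lb, A_y = 2169 lb

ΣM about A: T·sin51°·10.7 − 2250·4.2 − 2600·7.4 = 0 → T = 28690/(10.7·0.777146) = 3450.2 ≈ 3450 lb.
ΣF_x = 0: A_x − T·cos51° = 0 → A_x = 3450.2 × 0.62932 = 2171 lb.
ΣF_y = 0: A_y + T·sin51° − 2250 − 2600 = 0 → A_y = 4850 − 3450.2 × 0.777146 = 2169 lb.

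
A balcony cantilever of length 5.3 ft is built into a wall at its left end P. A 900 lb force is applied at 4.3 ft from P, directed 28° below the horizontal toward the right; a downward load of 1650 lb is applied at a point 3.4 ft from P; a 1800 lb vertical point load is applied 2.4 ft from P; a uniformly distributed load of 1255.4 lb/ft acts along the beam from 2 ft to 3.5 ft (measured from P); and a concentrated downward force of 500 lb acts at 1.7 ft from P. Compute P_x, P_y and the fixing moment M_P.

P_x = -794.7 lb, P_y = 6256 lb, M_P = 17780 lb·ft

Resultant of the distributed load: 1255.4 × 1.5 = 1883.1 lb at 2.75 ft from P.
ΣF_x = 0: P_x + 900·cos28° = 0 → P_x = -794.7 lb.
ΣF_y = 0: P_y − 900·sin28° − 1650 − 1800 − 1255.4·1.5 − 500 = 0 → P_y = 6256 lb.
ΣM about P: M_P − 900·sin28°·4.3 − 1650·3.4 − 1800·2.4 − (1255.4·1.5)·2.75 − 500·1.7 = 0 → M_P = 17780 lb·ft.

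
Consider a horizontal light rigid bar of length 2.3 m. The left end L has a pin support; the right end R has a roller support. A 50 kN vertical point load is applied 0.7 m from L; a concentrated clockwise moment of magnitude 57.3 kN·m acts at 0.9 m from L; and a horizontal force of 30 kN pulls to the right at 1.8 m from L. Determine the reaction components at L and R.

Moments about L: R_y·2.3 − 50·0.7 − 57.3 = 0 → R_y = 92.3/2.3 = 40.1304 ≈ 40.13 kN.
ΣF_y = 0: L_y + 40.1304 − 50 = 0 → L_y = 9.870 kN.
ΣF_x = 0: L_x + 30 = 0 → L_x = -30.00 kN.

L_x = -30.00 kN, L_y = 9.870 kN, R_y = 40.13 kN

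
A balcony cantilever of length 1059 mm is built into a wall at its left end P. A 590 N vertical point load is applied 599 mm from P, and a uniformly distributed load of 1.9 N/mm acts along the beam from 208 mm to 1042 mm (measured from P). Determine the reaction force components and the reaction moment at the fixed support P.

P_x = 0, P_y = 2175 N, M_P = 1344000 N·mm

Resultant of the distributed load: 1.9 × 834 = 1584.6 N at 625 mm from P.
ΣF_x = 0: P_x = 0.
ΣF_y = 0: P_y − 590 − 1.9·834 = 0 → P_y = 2175 N.
ΣM about P: M_P − 590·599 − (1.9·834)·625 = 0 → M_P = 1344000 N·mm.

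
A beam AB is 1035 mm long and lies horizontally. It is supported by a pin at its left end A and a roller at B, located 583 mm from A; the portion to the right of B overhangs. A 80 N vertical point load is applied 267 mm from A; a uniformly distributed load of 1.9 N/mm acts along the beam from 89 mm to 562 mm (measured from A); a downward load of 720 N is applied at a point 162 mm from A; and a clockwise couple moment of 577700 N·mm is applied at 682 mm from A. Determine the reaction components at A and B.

A_x = 0, A_y = -30.68 N, B_y = 1729 N

Resultant of the distributed load: 1.9 × 473 = 898.7 N at 325.5 mm from A.
Moments about A: B_y·583 − 80·267 − (1.9·473)·325.5 − 720·162 − 577700 = 0 → B_y = 1008226.85/583 = 1729.38 ≈ 1729 N.
ΣF_y = 0: A_y + 1729.38 − 80 − 1.9·473 − 720 = 0 → A_y = -30.68 N.
ΣF_x = 0: no horizontal applied forces, so A_x = 0.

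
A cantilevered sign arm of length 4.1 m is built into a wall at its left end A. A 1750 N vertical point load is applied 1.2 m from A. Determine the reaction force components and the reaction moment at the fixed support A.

ΣF_x = 0: A_x = 0.
ΣF_y = 0: A_y − 1750 = 0 → A_y = 1750 N.
ΣM about A: M_A − 1750·1.2 = 0 → M_A = 2100 N·m.

A_x = 0, A_y = 1750 N, M_A = 2100 N·m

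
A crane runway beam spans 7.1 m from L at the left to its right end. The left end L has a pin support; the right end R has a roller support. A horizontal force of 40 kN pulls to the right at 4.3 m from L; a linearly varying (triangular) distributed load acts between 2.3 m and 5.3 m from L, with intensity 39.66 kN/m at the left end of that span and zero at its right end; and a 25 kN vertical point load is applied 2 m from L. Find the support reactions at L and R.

Resultant of the triangular load: ½ × 39.66 × 3 = 59.49 kN, acting at 3.3 m from L (one-third of the span from the peak).
Moments about L: R_y·7.1 − (½·39.66·3)·3.3 − 25·2 = 0 → R_y = 246.317/7.1 = 34.6925 ≈ 34.69 kN.
ΣF_y = 0: L_y + 34.6925 − ½·39.66·3 − 25 = 0 → L_y = 49.80 kN.
ΣF_x = 0: L_x + 40 = 0 → L_x = -40.00 kN.

L_x = -40.00 kN, L_y = 49.80 kN, R_y = 34.69 kN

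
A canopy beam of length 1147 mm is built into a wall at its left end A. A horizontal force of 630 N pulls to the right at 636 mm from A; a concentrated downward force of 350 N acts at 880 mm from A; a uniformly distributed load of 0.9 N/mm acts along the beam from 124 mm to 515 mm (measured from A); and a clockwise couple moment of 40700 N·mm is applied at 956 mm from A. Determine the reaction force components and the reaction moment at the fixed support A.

Resultant of the distributed load: 0.9 × 391 = 351.9 N at 319.5 mm from A.
ΣF_x = 0: A_x + 630 = 0 → A_x = -630.0 N.
ΣF_y = 0: A_y − 350 − 0.9·391 = 0 → A_y = 701.9 N.
ΣM about A: M_A − 350·880 − (0.9·391)·319.5 − 40700 = 0 → M_A = 461100 N·mm.

A_x = -630.0 N, A_y = 701.9 N, M_A = 461100 N·mm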